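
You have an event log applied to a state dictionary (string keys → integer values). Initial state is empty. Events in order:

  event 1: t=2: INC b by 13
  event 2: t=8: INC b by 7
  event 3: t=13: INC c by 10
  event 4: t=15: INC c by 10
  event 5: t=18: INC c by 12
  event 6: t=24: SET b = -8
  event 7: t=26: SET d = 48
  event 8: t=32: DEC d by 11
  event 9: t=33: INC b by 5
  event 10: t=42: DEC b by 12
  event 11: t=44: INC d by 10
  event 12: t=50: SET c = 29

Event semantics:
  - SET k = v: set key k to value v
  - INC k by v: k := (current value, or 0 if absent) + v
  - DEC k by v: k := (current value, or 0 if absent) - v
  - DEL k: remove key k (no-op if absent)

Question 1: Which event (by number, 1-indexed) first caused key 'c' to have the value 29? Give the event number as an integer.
Answer: 12

Derivation:
Looking for first event where c becomes 29:
  event 3: c = 10
  event 4: c = 20
  event 5: c = 32
  event 6: c = 32
  event 7: c = 32
  event 8: c = 32
  event 9: c = 32
  event 10: c = 32
  event 11: c = 32
  event 12: c 32 -> 29  <-- first match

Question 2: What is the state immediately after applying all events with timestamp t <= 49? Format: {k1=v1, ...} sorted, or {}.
Apply events with t <= 49 (11 events):
  after event 1 (t=2: INC b by 13): {b=13}
  after event 2 (t=8: INC b by 7): {b=20}
  after event 3 (t=13: INC c by 10): {b=20, c=10}
  after event 4 (t=15: INC c by 10): {b=20, c=20}
  after event 5 (t=18: INC c by 12): {b=20, c=32}
  after event 6 (t=24: SET b = -8): {b=-8, c=32}
  after event 7 (t=26: SET d = 48): {b=-8, c=32, d=48}
  after event 8 (t=32: DEC d by 11): {b=-8, c=32, d=37}
  after event 9 (t=33: INC b by 5): {b=-3, c=32, d=37}
  after event 10 (t=42: DEC b by 12): {b=-15, c=32, d=37}
  after event 11 (t=44: INC d by 10): {b=-15, c=32, d=47}

Answer: {b=-15, c=32, d=47}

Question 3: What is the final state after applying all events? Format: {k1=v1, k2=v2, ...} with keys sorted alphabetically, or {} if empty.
Answer: {b=-15, c=29, d=47}

Derivation:
  after event 1 (t=2: INC b by 13): {b=13}
  after event 2 (t=8: INC b by 7): {b=20}
  after event 3 (t=13: INC c by 10): {b=20, c=10}
  after event 4 (t=15: INC c by 10): {b=20, c=20}
  after event 5 (t=18: INC c by 12): {b=20, c=32}
  after event 6 (t=24: SET b = -8): {b=-8, c=32}
  after event 7 (t=26: SET d = 48): {b=-8, c=32, d=48}
  after event 8 (t=32: DEC d by 11): {b=-8, c=32, d=37}
  after event 9 (t=33: INC b by 5): {b=-3, c=32, d=37}
  after event 10 (t=42: DEC b by 12): {b=-15, c=32, d=37}
  after event 11 (t=44: INC d by 10): {b=-15, c=32, d=47}
  after event 12 (t=50: SET c = 29): {b=-15, c=29, d=47}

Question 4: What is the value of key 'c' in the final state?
Track key 'c' through all 12 events:
  event 1 (t=2: INC b by 13): c unchanged
  event 2 (t=8: INC b by 7): c unchanged
  event 3 (t=13: INC c by 10): c (absent) -> 10
  event 4 (t=15: INC c by 10): c 10 -> 20
  event 5 (t=18: INC c by 12): c 20 -> 32
  event 6 (t=24: SET b = -8): c unchanged
  event 7 (t=26: SET d = 48): c unchanged
  event 8 (t=32: DEC d by 11): c unchanged
  event 9 (t=33: INC b by 5): c unchanged
  event 10 (t=42: DEC b by 12): c unchanged
  event 11 (t=44: INC d by 10): c unchanged
  event 12 (t=50: SET c = 29): c 32 -> 29
Final: c = 29

Answer: 29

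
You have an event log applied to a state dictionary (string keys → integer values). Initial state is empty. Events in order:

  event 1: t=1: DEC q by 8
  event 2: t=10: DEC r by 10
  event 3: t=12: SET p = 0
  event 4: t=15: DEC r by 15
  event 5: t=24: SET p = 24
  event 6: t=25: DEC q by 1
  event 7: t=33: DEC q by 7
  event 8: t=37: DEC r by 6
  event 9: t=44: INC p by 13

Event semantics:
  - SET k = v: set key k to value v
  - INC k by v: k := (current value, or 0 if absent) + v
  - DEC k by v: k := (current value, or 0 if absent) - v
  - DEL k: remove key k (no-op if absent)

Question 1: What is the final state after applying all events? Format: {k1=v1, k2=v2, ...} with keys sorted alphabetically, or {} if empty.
  after event 1 (t=1: DEC q by 8): {q=-8}
  after event 2 (t=10: DEC r by 10): {q=-8, r=-10}
  after event 3 (t=12: SET p = 0): {p=0, q=-8, r=-10}
  after event 4 (t=15: DEC r by 15): {p=0, q=-8, r=-25}
  after event 5 (t=24: SET p = 24): {p=24, q=-8, r=-25}
  after event 6 (t=25: DEC q by 1): {p=24, q=-9, r=-25}
  after event 7 (t=33: DEC q by 7): {p=24, q=-16, r=-25}
  after event 8 (t=37: DEC r by 6): {p=24, q=-16, r=-31}
  after event 9 (t=44: INC p by 13): {p=37, q=-16, r=-31}

Answer: {p=37, q=-16, r=-31}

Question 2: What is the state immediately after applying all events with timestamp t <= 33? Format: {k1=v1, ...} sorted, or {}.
Apply events with t <= 33 (7 events):
  after event 1 (t=1: DEC q by 8): {q=-8}
  after event 2 (t=10: DEC r by 10): {q=-8, r=-10}
  after event 3 (t=12: SET p = 0): {p=0, q=-8, r=-10}
  after event 4 (t=15: DEC r by 15): {p=0, q=-8, r=-25}
  after event 5 (t=24: SET p = 24): {p=24, q=-8, r=-25}
  after event 6 (t=25: DEC q by 1): {p=24, q=-9, r=-25}
  after event 7 (t=33: DEC q by 7): {p=24, q=-16, r=-25}

Answer: {p=24, q=-16, r=-25}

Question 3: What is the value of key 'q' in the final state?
Track key 'q' through all 9 events:
  event 1 (t=1: DEC q by 8): q (absent) -> -8
  event 2 (t=10: DEC r by 10): q unchanged
  event 3 (t=12: SET p = 0): q unchanged
  event 4 (t=15: DEC r by 15): q unchanged
  event 5 (t=24: SET p = 24): q unchanged
  event 6 (t=25: DEC q by 1): q -8 -> -9
  event 7 (t=33: DEC q by 7): q -9 -> -16
  event 8 (t=37: DEC r by 6): q unchanged
  event 9 (t=44: INC p by 13): q unchanged
Final: q = -16

Answer: -16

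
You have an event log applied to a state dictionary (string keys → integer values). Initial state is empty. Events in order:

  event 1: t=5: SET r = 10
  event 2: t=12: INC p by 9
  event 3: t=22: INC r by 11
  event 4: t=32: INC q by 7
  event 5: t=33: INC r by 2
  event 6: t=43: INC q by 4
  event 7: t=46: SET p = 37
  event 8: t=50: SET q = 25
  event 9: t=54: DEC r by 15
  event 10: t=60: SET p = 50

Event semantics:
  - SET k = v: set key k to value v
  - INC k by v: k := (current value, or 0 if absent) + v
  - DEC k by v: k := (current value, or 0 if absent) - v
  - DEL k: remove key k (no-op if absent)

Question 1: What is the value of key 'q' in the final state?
Track key 'q' through all 10 events:
  event 1 (t=5: SET r = 10): q unchanged
  event 2 (t=12: INC p by 9): q unchanged
  event 3 (t=22: INC r by 11): q unchanged
  event 4 (t=32: INC q by 7): q (absent) -> 7
  event 5 (t=33: INC r by 2): q unchanged
  event 6 (t=43: INC q by 4): q 7 -> 11
  event 7 (t=46: SET p = 37): q unchanged
  event 8 (t=50: SET q = 25): q 11 -> 25
  event 9 (t=54: DEC r by 15): q unchanged
  event 10 (t=60: SET p = 50): q unchanged
Final: q = 25

Answer: 25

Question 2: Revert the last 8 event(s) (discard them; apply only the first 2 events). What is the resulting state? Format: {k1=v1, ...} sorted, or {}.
Answer: {p=9, r=10}

Derivation:
Keep first 2 events (discard last 8):
  after event 1 (t=5: SET r = 10): {r=10}
  after event 2 (t=12: INC p by 9): {p=9, r=10}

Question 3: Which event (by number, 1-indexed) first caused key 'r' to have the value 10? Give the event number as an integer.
Answer: 1

Derivation:
Looking for first event where r becomes 10:
  event 1: r (absent) -> 10  <-- first match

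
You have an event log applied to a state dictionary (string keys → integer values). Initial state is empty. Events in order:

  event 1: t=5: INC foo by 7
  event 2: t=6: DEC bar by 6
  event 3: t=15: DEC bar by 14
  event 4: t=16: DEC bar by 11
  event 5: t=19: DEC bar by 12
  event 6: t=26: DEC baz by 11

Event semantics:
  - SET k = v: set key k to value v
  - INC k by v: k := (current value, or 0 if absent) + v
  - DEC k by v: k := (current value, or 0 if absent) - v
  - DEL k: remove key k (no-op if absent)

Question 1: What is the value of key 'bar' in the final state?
Track key 'bar' through all 6 events:
  event 1 (t=5: INC foo by 7): bar unchanged
  event 2 (t=6: DEC bar by 6): bar (absent) -> -6
  event 3 (t=15: DEC bar by 14): bar -6 -> -20
  event 4 (t=16: DEC bar by 11): bar -20 -> -31
  event 5 (t=19: DEC bar by 12): bar -31 -> -43
  event 6 (t=26: DEC baz by 11): bar unchanged
Final: bar = -43

Answer: -43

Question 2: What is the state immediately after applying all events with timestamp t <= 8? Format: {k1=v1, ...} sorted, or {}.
Apply events with t <= 8 (2 events):
  after event 1 (t=5: INC foo by 7): {foo=7}
  after event 2 (t=6: DEC bar by 6): {bar=-6, foo=7}

Answer: {bar=-6, foo=7}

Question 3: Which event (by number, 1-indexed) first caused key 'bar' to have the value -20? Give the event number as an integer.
Looking for first event where bar becomes -20:
  event 2: bar = -6
  event 3: bar -6 -> -20  <-- first match

Answer: 3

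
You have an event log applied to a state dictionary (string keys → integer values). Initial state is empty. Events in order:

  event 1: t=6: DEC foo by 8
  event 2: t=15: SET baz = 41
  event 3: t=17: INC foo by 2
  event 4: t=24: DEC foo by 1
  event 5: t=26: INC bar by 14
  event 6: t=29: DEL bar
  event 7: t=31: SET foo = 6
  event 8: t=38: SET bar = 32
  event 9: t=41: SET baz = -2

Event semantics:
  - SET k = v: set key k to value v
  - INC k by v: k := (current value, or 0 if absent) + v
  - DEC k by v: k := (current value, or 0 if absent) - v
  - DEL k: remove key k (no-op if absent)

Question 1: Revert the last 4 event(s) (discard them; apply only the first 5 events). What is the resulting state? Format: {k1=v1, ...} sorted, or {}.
Keep first 5 events (discard last 4):
  after event 1 (t=6: DEC foo by 8): {foo=-8}
  after event 2 (t=15: SET baz = 41): {baz=41, foo=-8}
  after event 3 (t=17: INC foo by 2): {baz=41, foo=-6}
  after event 4 (t=24: DEC foo by 1): {baz=41, foo=-7}
  after event 5 (t=26: INC bar by 14): {bar=14, baz=41, foo=-7}

Answer: {bar=14, baz=41, foo=-7}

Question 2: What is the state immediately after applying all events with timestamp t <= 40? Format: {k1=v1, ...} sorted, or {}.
Answer: {bar=32, baz=41, foo=6}

Derivation:
Apply events with t <= 40 (8 events):
  after event 1 (t=6: DEC foo by 8): {foo=-8}
  after event 2 (t=15: SET baz = 41): {baz=41, foo=-8}
  after event 3 (t=17: INC foo by 2): {baz=41, foo=-6}
  after event 4 (t=24: DEC foo by 1): {baz=41, foo=-7}
  after event 5 (t=26: INC bar by 14): {bar=14, baz=41, foo=-7}
  after event 6 (t=29: DEL bar): {baz=41, foo=-7}
  after event 7 (t=31: SET foo = 6): {baz=41, foo=6}
  after event 8 (t=38: SET bar = 32): {bar=32, baz=41, foo=6}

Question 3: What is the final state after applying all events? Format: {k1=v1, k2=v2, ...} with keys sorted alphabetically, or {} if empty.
Answer: {bar=32, baz=-2, foo=6}

Derivation:
  after event 1 (t=6: DEC foo by 8): {foo=-8}
  after event 2 (t=15: SET baz = 41): {baz=41, foo=-8}
  after event 3 (t=17: INC foo by 2): {baz=41, foo=-6}
  after event 4 (t=24: DEC foo by 1): {baz=41, foo=-7}
  after event 5 (t=26: INC bar by 14): {bar=14, baz=41, foo=-7}
  after event 6 (t=29: DEL bar): {baz=41, foo=-7}
  after event 7 (t=31: SET foo = 6): {baz=41, foo=6}
  after event 8 (t=38: SET bar = 32): {bar=32, baz=41, foo=6}
  after event 9 (t=41: SET baz = -2): {bar=32, baz=-2, foo=6}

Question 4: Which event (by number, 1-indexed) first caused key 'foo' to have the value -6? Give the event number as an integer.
Answer: 3

Derivation:
Looking for first event where foo becomes -6:
  event 1: foo = -8
  event 2: foo = -8
  event 3: foo -8 -> -6  <-- first match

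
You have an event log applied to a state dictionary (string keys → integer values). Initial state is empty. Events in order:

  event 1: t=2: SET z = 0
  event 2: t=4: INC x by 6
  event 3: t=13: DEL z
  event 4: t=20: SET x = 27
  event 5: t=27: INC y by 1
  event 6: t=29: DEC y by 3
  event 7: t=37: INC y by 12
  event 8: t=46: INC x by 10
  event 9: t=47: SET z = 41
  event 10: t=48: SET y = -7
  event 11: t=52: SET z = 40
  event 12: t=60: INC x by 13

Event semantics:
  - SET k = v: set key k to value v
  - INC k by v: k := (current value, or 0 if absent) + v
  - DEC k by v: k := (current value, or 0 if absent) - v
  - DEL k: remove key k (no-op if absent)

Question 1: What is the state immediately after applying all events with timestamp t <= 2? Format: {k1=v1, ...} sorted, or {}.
Apply events with t <= 2 (1 events):
  after event 1 (t=2: SET z = 0): {z=0}

Answer: {z=0}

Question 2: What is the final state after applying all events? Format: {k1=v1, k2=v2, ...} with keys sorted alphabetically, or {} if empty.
Answer: {x=50, y=-7, z=40}

Derivation:
  after event 1 (t=2: SET z = 0): {z=0}
  after event 2 (t=4: INC x by 6): {x=6, z=0}
  after event 3 (t=13: DEL z): {x=6}
  after event 4 (t=20: SET x = 27): {x=27}
  after event 5 (t=27: INC y by 1): {x=27, y=1}
  after event 6 (t=29: DEC y by 3): {x=27, y=-2}
  after event 7 (t=37: INC y by 12): {x=27, y=10}
  after event 8 (t=46: INC x by 10): {x=37, y=10}
  after event 9 (t=47: SET z = 41): {x=37, y=10, z=41}
  after event 10 (t=48: SET y = -7): {x=37, y=-7, z=41}
  after event 11 (t=52: SET z = 40): {x=37, y=-7, z=40}
  after event 12 (t=60: INC x by 13): {x=50, y=-7, z=40}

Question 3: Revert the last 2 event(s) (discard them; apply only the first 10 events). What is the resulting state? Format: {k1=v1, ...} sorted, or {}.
Keep first 10 events (discard last 2):
  after event 1 (t=2: SET z = 0): {z=0}
  after event 2 (t=4: INC x by 6): {x=6, z=0}
  after event 3 (t=13: DEL z): {x=6}
  after event 4 (t=20: SET x = 27): {x=27}
  after event 5 (t=27: INC y by 1): {x=27, y=1}
  after event 6 (t=29: DEC y by 3): {x=27, y=-2}
  after event 7 (t=37: INC y by 12): {x=27, y=10}
  after event 8 (t=46: INC x by 10): {x=37, y=10}
  after event 9 (t=47: SET z = 41): {x=37, y=10, z=41}
  after event 10 (t=48: SET y = -7): {x=37, y=-7, z=41}

Answer: {x=37, y=-7, z=41}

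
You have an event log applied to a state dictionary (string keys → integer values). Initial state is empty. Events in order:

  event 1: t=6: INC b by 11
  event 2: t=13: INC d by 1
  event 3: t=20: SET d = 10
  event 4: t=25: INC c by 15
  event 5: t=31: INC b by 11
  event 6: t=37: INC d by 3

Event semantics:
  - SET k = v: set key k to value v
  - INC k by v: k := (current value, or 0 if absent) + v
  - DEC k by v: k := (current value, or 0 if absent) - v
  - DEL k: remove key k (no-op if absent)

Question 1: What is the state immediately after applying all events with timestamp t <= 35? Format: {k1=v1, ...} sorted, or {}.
Answer: {b=22, c=15, d=10}

Derivation:
Apply events with t <= 35 (5 events):
  after event 1 (t=6: INC b by 11): {b=11}
  after event 2 (t=13: INC d by 1): {b=11, d=1}
  after event 3 (t=20: SET d = 10): {b=11, d=10}
  after event 4 (t=25: INC c by 15): {b=11, c=15, d=10}
  after event 5 (t=31: INC b by 11): {b=22, c=15, d=10}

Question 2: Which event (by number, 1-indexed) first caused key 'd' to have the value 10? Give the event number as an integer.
Answer: 3

Derivation:
Looking for first event where d becomes 10:
  event 2: d = 1
  event 3: d 1 -> 10  <-- first match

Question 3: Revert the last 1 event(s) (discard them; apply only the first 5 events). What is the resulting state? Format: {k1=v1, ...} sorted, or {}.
Keep first 5 events (discard last 1):
  after event 1 (t=6: INC b by 11): {b=11}
  after event 2 (t=13: INC d by 1): {b=11, d=1}
  after event 3 (t=20: SET d = 10): {b=11, d=10}
  after event 4 (t=25: INC c by 15): {b=11, c=15, d=10}
  after event 5 (t=31: INC b by 11): {b=22, c=15, d=10}

Answer: {b=22, c=15, d=10}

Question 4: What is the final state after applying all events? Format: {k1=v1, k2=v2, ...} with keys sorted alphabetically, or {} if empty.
  after event 1 (t=6: INC b by 11): {b=11}
  after event 2 (t=13: INC d by 1): {b=11, d=1}
  after event 3 (t=20: SET d = 10): {b=11, d=10}
  after event 4 (t=25: INC c by 15): {b=11, c=15, d=10}
  after event 5 (t=31: INC b by 11): {b=22, c=15, d=10}
  after event 6 (t=37: INC d by 3): {b=22, c=15, d=13}

Answer: {b=22, c=15, d=13}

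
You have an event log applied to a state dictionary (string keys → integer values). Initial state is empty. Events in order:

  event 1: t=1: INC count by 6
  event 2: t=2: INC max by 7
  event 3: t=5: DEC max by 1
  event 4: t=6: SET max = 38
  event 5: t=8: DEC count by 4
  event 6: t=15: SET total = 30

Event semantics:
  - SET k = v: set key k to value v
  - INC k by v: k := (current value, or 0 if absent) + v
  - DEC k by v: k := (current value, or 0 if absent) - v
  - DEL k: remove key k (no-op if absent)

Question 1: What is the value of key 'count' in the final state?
Track key 'count' through all 6 events:
  event 1 (t=1: INC count by 6): count (absent) -> 6
  event 2 (t=2: INC max by 7): count unchanged
  event 3 (t=5: DEC max by 1): count unchanged
  event 4 (t=6: SET max = 38): count unchanged
  event 5 (t=8: DEC count by 4): count 6 -> 2
  event 6 (t=15: SET total = 30): count unchanged
Final: count = 2

Answer: 2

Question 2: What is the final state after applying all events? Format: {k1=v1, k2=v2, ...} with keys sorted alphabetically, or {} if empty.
  after event 1 (t=1: INC count by 6): {count=6}
  after event 2 (t=2: INC max by 7): {count=6, max=7}
  after event 3 (t=5: DEC max by 1): {count=6, max=6}
  after event 4 (t=6: SET max = 38): {count=6, max=38}
  after event 5 (t=8: DEC count by 4): {count=2, max=38}
  after event 6 (t=15: SET total = 30): {count=2, max=38, total=30}

Answer: {count=2, max=38, total=30}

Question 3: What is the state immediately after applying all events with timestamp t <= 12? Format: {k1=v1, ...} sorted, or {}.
Answer: {count=2, max=38}

Derivation:
Apply events with t <= 12 (5 events):
  after event 1 (t=1: INC count by 6): {count=6}
  after event 2 (t=2: INC max by 7): {count=6, max=7}
  after event 3 (t=5: DEC max by 1): {count=6, max=6}
  after event 4 (t=6: SET max = 38): {count=6, max=38}
  after event 5 (t=8: DEC count by 4): {count=2, max=38}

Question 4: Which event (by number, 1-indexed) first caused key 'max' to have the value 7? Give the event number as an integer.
Looking for first event where max becomes 7:
  event 2: max (absent) -> 7  <-- first match

Answer: 2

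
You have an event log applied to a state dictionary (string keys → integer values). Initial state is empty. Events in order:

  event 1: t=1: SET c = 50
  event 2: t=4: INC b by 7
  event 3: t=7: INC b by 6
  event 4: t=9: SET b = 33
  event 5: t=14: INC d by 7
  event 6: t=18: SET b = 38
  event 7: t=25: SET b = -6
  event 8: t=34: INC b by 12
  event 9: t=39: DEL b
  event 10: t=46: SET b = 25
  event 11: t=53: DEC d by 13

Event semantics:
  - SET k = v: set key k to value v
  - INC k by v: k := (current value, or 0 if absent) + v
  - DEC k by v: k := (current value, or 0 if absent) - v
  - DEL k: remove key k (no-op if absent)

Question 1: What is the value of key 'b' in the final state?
Answer: 25

Derivation:
Track key 'b' through all 11 events:
  event 1 (t=1: SET c = 50): b unchanged
  event 2 (t=4: INC b by 7): b (absent) -> 7
  event 3 (t=7: INC b by 6): b 7 -> 13
  event 4 (t=9: SET b = 33): b 13 -> 33
  event 5 (t=14: INC d by 7): b unchanged
  event 6 (t=18: SET b = 38): b 33 -> 38
  event 7 (t=25: SET b = -6): b 38 -> -6
  event 8 (t=34: INC b by 12): b -6 -> 6
  event 9 (t=39: DEL b): b 6 -> (absent)
  event 10 (t=46: SET b = 25): b (absent) -> 25
  event 11 (t=53: DEC d by 13): b unchanged
Final: b = 25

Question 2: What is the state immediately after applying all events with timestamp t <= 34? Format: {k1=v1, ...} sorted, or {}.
Apply events with t <= 34 (8 events):
  after event 1 (t=1: SET c = 50): {c=50}
  after event 2 (t=4: INC b by 7): {b=7, c=50}
  after event 3 (t=7: INC b by 6): {b=13, c=50}
  after event 4 (t=9: SET b = 33): {b=33, c=50}
  after event 5 (t=14: INC d by 7): {b=33, c=50, d=7}
  after event 6 (t=18: SET b = 38): {b=38, c=50, d=7}
  after event 7 (t=25: SET b = -6): {b=-6, c=50, d=7}
  after event 8 (t=34: INC b by 12): {b=6, c=50, d=7}

Answer: {b=6, c=50, d=7}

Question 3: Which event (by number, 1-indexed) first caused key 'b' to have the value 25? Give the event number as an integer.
Looking for first event where b becomes 25:
  event 2: b = 7
  event 3: b = 13
  event 4: b = 33
  event 5: b = 33
  event 6: b = 38
  event 7: b = -6
  event 8: b = 6
  event 9: b = (absent)
  event 10: b (absent) -> 25  <-- first match

Answer: 10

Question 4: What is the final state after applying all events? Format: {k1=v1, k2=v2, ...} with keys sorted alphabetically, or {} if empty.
  after event 1 (t=1: SET c = 50): {c=50}
  after event 2 (t=4: INC b by 7): {b=7, c=50}
  after event 3 (t=7: INC b by 6): {b=13, c=50}
  after event 4 (t=9: SET b = 33): {b=33, c=50}
  after event 5 (t=14: INC d by 7): {b=33, c=50, d=7}
  after event 6 (t=18: SET b = 38): {b=38, c=50, d=7}
  after event 7 (t=25: SET b = -6): {b=-6, c=50, d=7}
  after event 8 (t=34: INC b by 12): {b=6, c=50, d=7}
  after event 9 (t=39: DEL b): {c=50, d=7}
  after event 10 (t=46: SET b = 25): {b=25, c=50, d=7}
  after event 11 (t=53: DEC d by 13): {b=25, c=50, d=-6}

Answer: {b=25, c=50, d=-6}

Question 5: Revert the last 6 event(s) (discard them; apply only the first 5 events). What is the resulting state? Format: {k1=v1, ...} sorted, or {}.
Answer: {b=33, c=50, d=7}

Derivation:
Keep first 5 events (discard last 6):
  after event 1 (t=1: SET c = 50): {c=50}
  after event 2 (t=4: INC b by 7): {b=7, c=50}
  after event 3 (t=7: INC b by 6): {b=13, c=50}
  after event 4 (t=9: SET b = 33): {b=33, c=50}
  after event 5 (t=14: INC d by 7): {b=33, c=50, d=7}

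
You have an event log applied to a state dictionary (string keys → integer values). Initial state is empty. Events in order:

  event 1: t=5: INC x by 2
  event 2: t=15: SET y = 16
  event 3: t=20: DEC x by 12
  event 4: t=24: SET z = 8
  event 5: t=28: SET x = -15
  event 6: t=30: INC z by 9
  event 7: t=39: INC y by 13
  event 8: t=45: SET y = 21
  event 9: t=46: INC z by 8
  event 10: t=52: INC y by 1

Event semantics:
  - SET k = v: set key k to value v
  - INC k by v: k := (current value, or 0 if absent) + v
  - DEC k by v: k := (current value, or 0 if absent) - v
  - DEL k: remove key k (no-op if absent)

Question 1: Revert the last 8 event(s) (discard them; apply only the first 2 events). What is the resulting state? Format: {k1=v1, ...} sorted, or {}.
Answer: {x=2, y=16}

Derivation:
Keep first 2 events (discard last 8):
  after event 1 (t=5: INC x by 2): {x=2}
  after event 2 (t=15: SET y = 16): {x=2, y=16}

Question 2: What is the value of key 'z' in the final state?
Answer: 25

Derivation:
Track key 'z' through all 10 events:
  event 1 (t=5: INC x by 2): z unchanged
  event 2 (t=15: SET y = 16): z unchanged
  event 3 (t=20: DEC x by 12): z unchanged
  event 4 (t=24: SET z = 8): z (absent) -> 8
  event 5 (t=28: SET x = -15): z unchanged
  event 6 (t=30: INC z by 9): z 8 -> 17
  event 7 (t=39: INC y by 13): z unchanged
  event 8 (t=45: SET y = 21): z unchanged
  event 9 (t=46: INC z by 8): z 17 -> 25
  event 10 (t=52: INC y by 1): z unchanged
Final: z = 25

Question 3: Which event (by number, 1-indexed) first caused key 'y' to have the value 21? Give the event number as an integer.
Looking for first event where y becomes 21:
  event 2: y = 16
  event 3: y = 16
  event 4: y = 16
  event 5: y = 16
  event 6: y = 16
  event 7: y = 29
  event 8: y 29 -> 21  <-- first match

Answer: 8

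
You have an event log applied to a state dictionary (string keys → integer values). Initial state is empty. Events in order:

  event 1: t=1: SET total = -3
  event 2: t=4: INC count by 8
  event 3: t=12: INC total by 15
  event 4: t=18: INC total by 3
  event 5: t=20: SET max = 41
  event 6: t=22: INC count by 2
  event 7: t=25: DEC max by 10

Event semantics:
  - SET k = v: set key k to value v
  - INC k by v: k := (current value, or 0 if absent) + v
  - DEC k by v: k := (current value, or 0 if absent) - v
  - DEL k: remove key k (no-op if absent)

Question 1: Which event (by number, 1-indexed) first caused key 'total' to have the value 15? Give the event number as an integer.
Answer: 4

Derivation:
Looking for first event where total becomes 15:
  event 1: total = -3
  event 2: total = -3
  event 3: total = 12
  event 4: total 12 -> 15  <-- first match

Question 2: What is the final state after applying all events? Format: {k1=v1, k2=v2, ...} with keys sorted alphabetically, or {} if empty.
  after event 1 (t=1: SET total = -3): {total=-3}
  after event 2 (t=4: INC count by 8): {count=8, total=-3}
  after event 3 (t=12: INC total by 15): {count=8, total=12}
  after event 4 (t=18: INC total by 3): {count=8, total=15}
  after event 5 (t=20: SET max = 41): {count=8, max=41, total=15}
  after event 6 (t=22: INC count by 2): {count=10, max=41, total=15}
  after event 7 (t=25: DEC max by 10): {count=10, max=31, total=15}

Answer: {count=10, max=31, total=15}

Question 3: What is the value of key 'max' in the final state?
Track key 'max' through all 7 events:
  event 1 (t=1: SET total = -3): max unchanged
  event 2 (t=4: INC count by 8): max unchanged
  event 3 (t=12: INC total by 15): max unchanged
  event 4 (t=18: INC total by 3): max unchanged
  event 5 (t=20: SET max = 41): max (absent) -> 41
  event 6 (t=22: INC count by 2): max unchanged
  event 7 (t=25: DEC max by 10): max 41 -> 31
Final: max = 31

Answer: 31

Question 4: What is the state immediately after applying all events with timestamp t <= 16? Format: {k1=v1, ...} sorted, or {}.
Apply events with t <= 16 (3 events):
  after event 1 (t=1: SET total = -3): {total=-3}
  after event 2 (t=4: INC count by 8): {count=8, total=-3}
  after event 3 (t=12: INC total by 15): {count=8, total=12}

Answer: {count=8, total=12}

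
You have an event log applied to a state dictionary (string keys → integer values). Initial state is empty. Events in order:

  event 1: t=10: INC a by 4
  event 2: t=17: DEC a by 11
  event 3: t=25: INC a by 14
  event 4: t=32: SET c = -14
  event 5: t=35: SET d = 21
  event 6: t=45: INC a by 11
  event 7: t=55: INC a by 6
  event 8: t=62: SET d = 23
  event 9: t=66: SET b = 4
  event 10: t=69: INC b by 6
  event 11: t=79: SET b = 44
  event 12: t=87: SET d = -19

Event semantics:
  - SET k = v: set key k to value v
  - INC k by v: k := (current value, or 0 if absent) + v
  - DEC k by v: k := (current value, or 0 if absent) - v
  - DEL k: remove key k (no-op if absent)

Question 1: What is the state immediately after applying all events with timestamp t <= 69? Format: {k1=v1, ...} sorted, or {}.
Apply events with t <= 69 (10 events):
  after event 1 (t=10: INC a by 4): {a=4}
  after event 2 (t=17: DEC a by 11): {a=-7}
  after event 3 (t=25: INC a by 14): {a=7}
  after event 4 (t=32: SET c = -14): {a=7, c=-14}
  after event 5 (t=35: SET d = 21): {a=7, c=-14, d=21}
  after event 6 (t=45: INC a by 11): {a=18, c=-14, d=21}
  after event 7 (t=55: INC a by 6): {a=24, c=-14, d=21}
  after event 8 (t=62: SET d = 23): {a=24, c=-14, d=23}
  after event 9 (t=66: SET b = 4): {a=24, b=4, c=-14, d=23}
  after event 10 (t=69: INC b by 6): {a=24, b=10, c=-14, d=23}

Answer: {a=24, b=10, c=-14, d=23}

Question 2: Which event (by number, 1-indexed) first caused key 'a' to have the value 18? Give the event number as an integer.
Answer: 6

Derivation:
Looking for first event where a becomes 18:
  event 1: a = 4
  event 2: a = -7
  event 3: a = 7
  event 4: a = 7
  event 5: a = 7
  event 6: a 7 -> 18  <-- first match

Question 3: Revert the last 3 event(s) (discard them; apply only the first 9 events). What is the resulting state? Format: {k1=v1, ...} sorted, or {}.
Answer: {a=24, b=4, c=-14, d=23}

Derivation:
Keep first 9 events (discard last 3):
  after event 1 (t=10: INC a by 4): {a=4}
  after event 2 (t=17: DEC a by 11): {a=-7}
  after event 3 (t=25: INC a by 14): {a=7}
  after event 4 (t=32: SET c = -14): {a=7, c=-14}
  after event 5 (t=35: SET d = 21): {a=7, c=-14, d=21}
  after event 6 (t=45: INC a by 11): {a=18, c=-14, d=21}
  after event 7 (t=55: INC a by 6): {a=24, c=-14, d=21}
  after event 8 (t=62: SET d = 23): {a=24, c=-14, d=23}
  after event 9 (t=66: SET b = 4): {a=24, b=4, c=-14, d=23}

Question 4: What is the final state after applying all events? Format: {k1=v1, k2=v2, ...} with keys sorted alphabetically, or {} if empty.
Answer: {a=24, b=44, c=-14, d=-19}

Derivation:
  after event 1 (t=10: INC a by 4): {a=4}
  after event 2 (t=17: DEC a by 11): {a=-7}
  after event 3 (t=25: INC a by 14): {a=7}
  after event 4 (t=32: SET c = -14): {a=7, c=-14}
  after event 5 (t=35: SET d = 21): {a=7, c=-14, d=21}
  after event 6 (t=45: INC a by 11): {a=18, c=-14, d=21}
  after event 7 (t=55: INC a by 6): {a=24, c=-14, d=21}
  after event 8 (t=62: SET d = 23): {a=24, c=-14, d=23}
  after event 9 (t=66: SET b = 4): {a=24, b=4, c=-14, d=23}
  after event 10 (t=69: INC b by 6): {a=24, b=10, c=-14, d=23}
  after event 11 (t=79: SET b = 44): {a=24, b=44, c=-14, d=23}
  after event 12 (t=87: SET d = -19): {a=24, b=44, c=-14, d=-19}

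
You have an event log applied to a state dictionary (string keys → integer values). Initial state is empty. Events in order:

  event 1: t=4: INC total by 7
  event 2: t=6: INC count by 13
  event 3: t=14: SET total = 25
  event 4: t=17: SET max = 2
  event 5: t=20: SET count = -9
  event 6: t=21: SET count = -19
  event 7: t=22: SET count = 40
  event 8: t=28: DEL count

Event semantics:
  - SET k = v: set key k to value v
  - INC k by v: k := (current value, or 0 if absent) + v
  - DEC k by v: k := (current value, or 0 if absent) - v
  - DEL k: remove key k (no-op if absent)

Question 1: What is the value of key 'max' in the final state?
Track key 'max' through all 8 events:
  event 1 (t=4: INC total by 7): max unchanged
  event 2 (t=6: INC count by 13): max unchanged
  event 3 (t=14: SET total = 25): max unchanged
  event 4 (t=17: SET max = 2): max (absent) -> 2
  event 5 (t=20: SET count = -9): max unchanged
  event 6 (t=21: SET count = -19): max unchanged
  event 7 (t=22: SET count = 40): max unchanged
  event 8 (t=28: DEL count): max unchanged
Final: max = 2

Answer: 2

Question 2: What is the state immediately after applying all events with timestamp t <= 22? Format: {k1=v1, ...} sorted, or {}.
Apply events with t <= 22 (7 events):
  after event 1 (t=4: INC total by 7): {total=7}
  after event 2 (t=6: INC count by 13): {count=13, total=7}
  after event 3 (t=14: SET total = 25): {count=13, total=25}
  after event 4 (t=17: SET max = 2): {count=13, max=2, total=25}
  after event 5 (t=20: SET count = -9): {count=-9, max=2, total=25}
  after event 6 (t=21: SET count = -19): {count=-19, max=2, total=25}
  after event 7 (t=22: SET count = 40): {count=40, max=2, total=25}

Answer: {count=40, max=2, total=25}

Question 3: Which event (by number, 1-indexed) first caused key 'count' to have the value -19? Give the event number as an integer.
Looking for first event where count becomes -19:
  event 2: count = 13
  event 3: count = 13
  event 4: count = 13
  event 5: count = -9
  event 6: count -9 -> -19  <-- first match

Answer: 6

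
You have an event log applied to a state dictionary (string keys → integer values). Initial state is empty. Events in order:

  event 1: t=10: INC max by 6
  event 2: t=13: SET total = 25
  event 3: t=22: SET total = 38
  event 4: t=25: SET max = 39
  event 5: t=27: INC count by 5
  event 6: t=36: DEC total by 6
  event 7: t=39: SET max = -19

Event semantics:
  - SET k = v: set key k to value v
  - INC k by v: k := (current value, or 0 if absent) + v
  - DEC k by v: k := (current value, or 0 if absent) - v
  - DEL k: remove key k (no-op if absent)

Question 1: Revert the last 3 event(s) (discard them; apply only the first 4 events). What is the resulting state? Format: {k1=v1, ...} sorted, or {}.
Keep first 4 events (discard last 3):
  after event 1 (t=10: INC max by 6): {max=6}
  after event 2 (t=13: SET total = 25): {max=6, total=25}
  after event 3 (t=22: SET total = 38): {max=6, total=38}
  after event 4 (t=25: SET max = 39): {max=39, total=38}

Answer: {max=39, total=38}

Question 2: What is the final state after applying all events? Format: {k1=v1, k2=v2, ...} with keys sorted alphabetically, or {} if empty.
  after event 1 (t=10: INC max by 6): {max=6}
  after event 2 (t=13: SET total = 25): {max=6, total=25}
  after event 3 (t=22: SET total = 38): {max=6, total=38}
  after event 4 (t=25: SET max = 39): {max=39, total=38}
  after event 5 (t=27: INC count by 5): {count=5, max=39, total=38}
  after event 6 (t=36: DEC total by 6): {count=5, max=39, total=32}
  after event 7 (t=39: SET max = -19): {count=5, max=-19, total=32}

Answer: {count=5, max=-19, total=32}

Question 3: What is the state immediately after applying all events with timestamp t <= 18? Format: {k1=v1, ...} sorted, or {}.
Apply events with t <= 18 (2 events):
  after event 1 (t=10: INC max by 6): {max=6}
  after event 2 (t=13: SET total = 25): {max=6, total=25}

Answer: {max=6, total=25}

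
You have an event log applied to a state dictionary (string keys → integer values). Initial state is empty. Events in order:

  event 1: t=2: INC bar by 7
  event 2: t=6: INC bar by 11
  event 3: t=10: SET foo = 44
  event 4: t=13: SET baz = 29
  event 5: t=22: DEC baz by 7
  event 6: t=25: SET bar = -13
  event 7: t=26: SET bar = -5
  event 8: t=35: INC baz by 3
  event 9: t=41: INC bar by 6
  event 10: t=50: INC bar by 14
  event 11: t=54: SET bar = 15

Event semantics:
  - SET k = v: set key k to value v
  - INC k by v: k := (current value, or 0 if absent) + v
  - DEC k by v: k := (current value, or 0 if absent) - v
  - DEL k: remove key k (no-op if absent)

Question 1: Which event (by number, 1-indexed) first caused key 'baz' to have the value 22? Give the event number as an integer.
Answer: 5

Derivation:
Looking for first event where baz becomes 22:
  event 4: baz = 29
  event 5: baz 29 -> 22  <-- first match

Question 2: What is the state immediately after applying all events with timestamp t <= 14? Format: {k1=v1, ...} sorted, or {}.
Answer: {bar=18, baz=29, foo=44}

Derivation:
Apply events with t <= 14 (4 events):
  after event 1 (t=2: INC bar by 7): {bar=7}
  after event 2 (t=6: INC bar by 11): {bar=18}
  after event 3 (t=10: SET foo = 44): {bar=18, foo=44}
  after event 4 (t=13: SET baz = 29): {bar=18, baz=29, foo=44}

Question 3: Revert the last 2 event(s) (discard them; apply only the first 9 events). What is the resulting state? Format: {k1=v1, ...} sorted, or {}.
Answer: {bar=1, baz=25, foo=44}

Derivation:
Keep first 9 events (discard last 2):
  after event 1 (t=2: INC bar by 7): {bar=7}
  after event 2 (t=6: INC bar by 11): {bar=18}
  after event 3 (t=10: SET foo = 44): {bar=18, foo=44}
  after event 4 (t=13: SET baz = 29): {bar=18, baz=29, foo=44}
  after event 5 (t=22: DEC baz by 7): {bar=18, baz=22, foo=44}
  after event 6 (t=25: SET bar = -13): {bar=-13, baz=22, foo=44}
  after event 7 (t=26: SET bar = -5): {bar=-5, baz=22, foo=44}
  after event 8 (t=35: INC baz by 3): {bar=-5, baz=25, foo=44}
  after event 9 (t=41: INC bar by 6): {bar=1, baz=25, foo=44}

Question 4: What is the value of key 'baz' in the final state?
Answer: 25

Derivation:
Track key 'baz' through all 11 events:
  event 1 (t=2: INC bar by 7): baz unchanged
  event 2 (t=6: INC bar by 11): baz unchanged
  event 3 (t=10: SET foo = 44): baz unchanged
  event 4 (t=13: SET baz = 29): baz (absent) -> 29
  event 5 (t=22: DEC baz by 7): baz 29 -> 22
  event 6 (t=25: SET bar = -13): baz unchanged
  event 7 (t=26: SET bar = -5): baz unchanged
  event 8 (t=35: INC baz by 3): baz 22 -> 25
  event 9 (t=41: INC bar by 6): baz unchanged
  event 10 (t=50: INC bar by 14): baz unchanged
  event 11 (t=54: SET bar = 15): baz unchanged
Final: baz = 25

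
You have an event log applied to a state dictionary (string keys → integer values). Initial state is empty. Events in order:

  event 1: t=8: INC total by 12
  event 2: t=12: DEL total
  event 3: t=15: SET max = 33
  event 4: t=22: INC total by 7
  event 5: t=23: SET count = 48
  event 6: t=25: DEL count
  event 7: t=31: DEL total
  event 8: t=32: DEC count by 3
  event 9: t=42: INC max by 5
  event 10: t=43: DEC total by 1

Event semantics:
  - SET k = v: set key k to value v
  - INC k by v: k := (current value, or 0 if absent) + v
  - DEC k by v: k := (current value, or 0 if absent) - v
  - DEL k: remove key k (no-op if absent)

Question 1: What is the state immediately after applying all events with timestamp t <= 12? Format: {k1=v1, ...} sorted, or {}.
Answer: {}

Derivation:
Apply events with t <= 12 (2 events):
  after event 1 (t=8: INC total by 12): {total=12}
  after event 2 (t=12: DEL total): {}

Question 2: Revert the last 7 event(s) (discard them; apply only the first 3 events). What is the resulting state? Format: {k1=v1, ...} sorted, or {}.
Answer: {max=33}

Derivation:
Keep first 3 events (discard last 7):
  after event 1 (t=8: INC total by 12): {total=12}
  after event 2 (t=12: DEL total): {}
  after event 3 (t=15: SET max = 33): {max=33}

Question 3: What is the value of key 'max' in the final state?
Answer: 38

Derivation:
Track key 'max' through all 10 events:
  event 1 (t=8: INC total by 12): max unchanged
  event 2 (t=12: DEL total): max unchanged
  event 3 (t=15: SET max = 33): max (absent) -> 33
  event 4 (t=22: INC total by 7): max unchanged
  event 5 (t=23: SET count = 48): max unchanged
  event 6 (t=25: DEL count): max unchanged
  event 7 (t=31: DEL total): max unchanged
  event 8 (t=32: DEC count by 3): max unchanged
  event 9 (t=42: INC max by 5): max 33 -> 38
  event 10 (t=43: DEC total by 1): max unchanged
Final: max = 38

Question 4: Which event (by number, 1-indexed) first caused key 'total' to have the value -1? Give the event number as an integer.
Answer: 10

Derivation:
Looking for first event where total becomes -1:
  event 1: total = 12
  event 2: total = (absent)
  event 4: total = 7
  event 5: total = 7
  event 6: total = 7
  event 7: total = (absent)
  event 10: total (absent) -> -1  <-- first match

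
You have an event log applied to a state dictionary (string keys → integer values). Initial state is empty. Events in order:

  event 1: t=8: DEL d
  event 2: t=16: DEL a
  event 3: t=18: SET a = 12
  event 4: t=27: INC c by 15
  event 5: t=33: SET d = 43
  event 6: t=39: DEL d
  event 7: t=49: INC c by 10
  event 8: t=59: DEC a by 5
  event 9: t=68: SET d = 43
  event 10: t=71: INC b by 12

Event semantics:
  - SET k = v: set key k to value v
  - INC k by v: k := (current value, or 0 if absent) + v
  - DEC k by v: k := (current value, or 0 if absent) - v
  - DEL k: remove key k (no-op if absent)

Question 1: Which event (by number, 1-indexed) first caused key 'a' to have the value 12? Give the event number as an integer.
Looking for first event where a becomes 12:
  event 3: a (absent) -> 12  <-- first match

Answer: 3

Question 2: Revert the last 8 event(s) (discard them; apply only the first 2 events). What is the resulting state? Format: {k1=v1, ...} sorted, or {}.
Answer: {}

Derivation:
Keep first 2 events (discard last 8):
  after event 1 (t=8: DEL d): {}
  after event 2 (t=16: DEL a): {}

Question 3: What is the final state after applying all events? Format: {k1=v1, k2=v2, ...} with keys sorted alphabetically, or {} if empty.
Answer: {a=7, b=12, c=25, d=43}

Derivation:
  after event 1 (t=8: DEL d): {}
  after event 2 (t=16: DEL a): {}
  after event 3 (t=18: SET a = 12): {a=12}
  after event 4 (t=27: INC c by 15): {a=12, c=15}
  after event 5 (t=33: SET d = 43): {a=12, c=15, d=43}
  after event 6 (t=39: DEL d): {a=12, c=15}
  after event 7 (t=49: INC c by 10): {a=12, c=25}
  after event 8 (t=59: DEC a by 5): {a=7, c=25}
  after event 9 (t=68: SET d = 43): {a=7, c=25, d=43}
  after event 10 (t=71: INC b by 12): {a=7, b=12, c=25, d=43}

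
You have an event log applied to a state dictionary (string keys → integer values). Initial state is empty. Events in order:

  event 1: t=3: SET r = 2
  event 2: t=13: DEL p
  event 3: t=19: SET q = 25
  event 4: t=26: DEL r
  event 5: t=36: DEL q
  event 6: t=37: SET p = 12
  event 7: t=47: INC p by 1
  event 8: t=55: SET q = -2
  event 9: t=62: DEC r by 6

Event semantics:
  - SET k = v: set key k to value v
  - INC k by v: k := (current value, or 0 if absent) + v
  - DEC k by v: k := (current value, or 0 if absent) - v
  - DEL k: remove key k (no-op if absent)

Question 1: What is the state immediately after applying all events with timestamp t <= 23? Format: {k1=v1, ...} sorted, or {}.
Answer: {q=25, r=2}

Derivation:
Apply events with t <= 23 (3 events):
  after event 1 (t=3: SET r = 2): {r=2}
  after event 2 (t=13: DEL p): {r=2}
  after event 3 (t=19: SET q = 25): {q=25, r=2}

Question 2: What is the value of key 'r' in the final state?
Track key 'r' through all 9 events:
  event 1 (t=3: SET r = 2): r (absent) -> 2
  event 2 (t=13: DEL p): r unchanged
  event 3 (t=19: SET q = 25): r unchanged
  event 4 (t=26: DEL r): r 2 -> (absent)
  event 5 (t=36: DEL q): r unchanged
  event 6 (t=37: SET p = 12): r unchanged
  event 7 (t=47: INC p by 1): r unchanged
  event 8 (t=55: SET q = -2): r unchanged
  event 9 (t=62: DEC r by 6): r (absent) -> -6
Final: r = -6

Answer: -6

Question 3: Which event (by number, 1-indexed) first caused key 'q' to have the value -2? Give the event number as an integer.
Looking for first event where q becomes -2:
  event 3: q = 25
  event 4: q = 25
  event 5: q = (absent)
  event 8: q (absent) -> -2  <-- first match

Answer: 8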